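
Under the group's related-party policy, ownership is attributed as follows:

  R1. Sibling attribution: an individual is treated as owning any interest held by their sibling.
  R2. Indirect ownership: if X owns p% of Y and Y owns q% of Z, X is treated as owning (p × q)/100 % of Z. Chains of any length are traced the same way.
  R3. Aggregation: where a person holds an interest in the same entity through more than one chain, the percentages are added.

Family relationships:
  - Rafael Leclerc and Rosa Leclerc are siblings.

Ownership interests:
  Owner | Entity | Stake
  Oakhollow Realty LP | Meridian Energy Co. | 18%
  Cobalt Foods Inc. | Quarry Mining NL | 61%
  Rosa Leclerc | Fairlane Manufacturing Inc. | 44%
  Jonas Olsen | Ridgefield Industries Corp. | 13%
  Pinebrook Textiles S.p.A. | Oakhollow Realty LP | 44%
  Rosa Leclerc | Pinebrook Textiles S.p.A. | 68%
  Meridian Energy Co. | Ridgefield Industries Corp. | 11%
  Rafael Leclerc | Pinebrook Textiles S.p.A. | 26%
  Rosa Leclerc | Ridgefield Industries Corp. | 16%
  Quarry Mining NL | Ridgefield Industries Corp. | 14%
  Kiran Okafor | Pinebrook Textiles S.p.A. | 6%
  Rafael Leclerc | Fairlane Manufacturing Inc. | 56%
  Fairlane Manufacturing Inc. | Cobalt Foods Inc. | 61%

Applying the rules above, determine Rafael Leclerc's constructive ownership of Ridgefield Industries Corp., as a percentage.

22.028328%

By sibling attribution (R1), Rafael Leclerc is treated as also owning Rosa Leclerc's interest in Fairlane Manufacturing Inc, giving 56% + 44% = 100%.
By sibling attribution (R1), Rafael Leclerc is treated as also owning Rosa Leclerc's interest in Pinebrook Textiles S.p.A, giving 26% + 68% = 94%.
By sibling attribution (R1), Rafael Leclerc is treated as owning Rosa Leclerc's 16% interest in Ridgefield Industries Corp.
Chain via Fairlane Manufacturing Inc. → Cobalt Foods Inc. → Quarry Mining NL (R2): 100% × 61% × 61% × 14% = 5.2094% of Ridgefield Industries Corp.
Chain via Pinebrook Textiles S.p.A. → Oakhollow Realty LP → Meridian Energy Co. (R2): 94% × 44% × 18% × 11% = 0.818928% of Ridgefield Industries Corp.
Direct interest in Ridgefield Industries Corp: 16%.
Aggregating (R3): 5.2094% + 0.818928% + 16% = 22.028328%.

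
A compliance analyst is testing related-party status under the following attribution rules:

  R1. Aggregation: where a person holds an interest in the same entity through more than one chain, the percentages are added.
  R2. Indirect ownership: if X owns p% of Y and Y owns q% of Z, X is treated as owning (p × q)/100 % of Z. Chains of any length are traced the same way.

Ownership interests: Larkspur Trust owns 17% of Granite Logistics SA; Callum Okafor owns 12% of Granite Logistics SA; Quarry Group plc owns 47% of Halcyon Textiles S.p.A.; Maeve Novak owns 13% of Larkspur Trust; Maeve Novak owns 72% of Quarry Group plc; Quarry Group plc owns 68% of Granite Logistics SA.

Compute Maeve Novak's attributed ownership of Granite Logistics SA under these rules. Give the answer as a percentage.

Chain via Larkspur Trust (R2): 13% × 17% = 2.21% of Granite Logistics SA.
Chain via Quarry Group plc (R2): 72% × 68% = 48.96% of Granite Logistics SA.
Aggregating (R1): 2.21% + 48.96% = 51.17%.

51.17%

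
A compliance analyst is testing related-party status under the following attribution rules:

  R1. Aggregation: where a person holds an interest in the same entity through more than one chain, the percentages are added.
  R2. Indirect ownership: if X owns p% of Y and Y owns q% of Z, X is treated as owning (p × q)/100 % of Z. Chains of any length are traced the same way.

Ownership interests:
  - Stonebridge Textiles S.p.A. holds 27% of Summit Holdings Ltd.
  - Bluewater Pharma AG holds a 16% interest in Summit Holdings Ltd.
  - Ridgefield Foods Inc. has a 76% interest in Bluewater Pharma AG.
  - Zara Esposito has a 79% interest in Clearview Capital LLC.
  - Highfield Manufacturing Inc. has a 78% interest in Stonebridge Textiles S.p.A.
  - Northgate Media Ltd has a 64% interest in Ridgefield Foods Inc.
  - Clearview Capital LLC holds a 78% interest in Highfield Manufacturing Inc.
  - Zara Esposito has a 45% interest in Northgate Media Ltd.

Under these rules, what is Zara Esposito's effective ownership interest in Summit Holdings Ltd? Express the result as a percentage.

Chain via Northgate Media Ltd → Ridgefield Foods Inc. → Bluewater Pharma AG (R2): 45% × 64% × 76% × 16% = 3.50208% of Summit Holdings Ltd.
Chain via Clearview Capital LLC → Highfield Manufacturing Inc. → Stonebridge Textiles S.p.A. (R2): 79% × 78% × 78% × 27% = 12.977172% of Summit Holdings Ltd.
Aggregating (R1): 3.50208% + 12.977172% = 16.479252%.

16.479252%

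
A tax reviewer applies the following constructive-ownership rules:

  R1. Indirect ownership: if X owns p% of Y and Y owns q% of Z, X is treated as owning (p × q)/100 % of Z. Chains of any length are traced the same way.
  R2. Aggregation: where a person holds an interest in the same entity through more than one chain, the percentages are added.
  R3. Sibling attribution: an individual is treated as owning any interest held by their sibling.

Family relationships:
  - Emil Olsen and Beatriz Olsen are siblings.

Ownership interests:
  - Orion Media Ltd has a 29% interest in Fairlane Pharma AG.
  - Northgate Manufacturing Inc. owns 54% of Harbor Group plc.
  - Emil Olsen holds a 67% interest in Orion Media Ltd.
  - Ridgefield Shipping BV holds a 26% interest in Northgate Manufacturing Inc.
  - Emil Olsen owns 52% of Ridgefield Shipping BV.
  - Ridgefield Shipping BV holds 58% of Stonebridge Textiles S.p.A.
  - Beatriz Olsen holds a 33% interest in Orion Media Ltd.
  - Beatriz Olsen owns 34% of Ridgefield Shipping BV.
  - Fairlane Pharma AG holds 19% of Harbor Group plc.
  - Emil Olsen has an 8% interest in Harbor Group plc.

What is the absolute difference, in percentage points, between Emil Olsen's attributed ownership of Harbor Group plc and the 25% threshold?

By sibling attribution (R3), Emil Olsen is treated as also owning Beatriz Olsen's interest in Orion Media Ltd, giving 67% + 33% = 100%.
By sibling attribution (R3), Emil Olsen is treated as also owning Beatriz Olsen's interest in Ridgefield Shipping BV, giving 52% + 34% = 86%.
Chain via Orion Media Ltd → Fairlane Pharma AG (R1): 100% × 29% × 19% = 5.51% of Harbor Group plc.
Chain via Ridgefield Shipping BV → Northgate Manufacturing Inc. (R1): 86% × 26% × 54% = 12.0744% of Harbor Group plc.
Direct interest in Harbor Group plc: 8%.
Aggregating (R2): 5.51% + 12.0744% + 8% = 25.5844%.
25.5844% exceeds the 25% threshold by 0.5844 percentage points.

0.5844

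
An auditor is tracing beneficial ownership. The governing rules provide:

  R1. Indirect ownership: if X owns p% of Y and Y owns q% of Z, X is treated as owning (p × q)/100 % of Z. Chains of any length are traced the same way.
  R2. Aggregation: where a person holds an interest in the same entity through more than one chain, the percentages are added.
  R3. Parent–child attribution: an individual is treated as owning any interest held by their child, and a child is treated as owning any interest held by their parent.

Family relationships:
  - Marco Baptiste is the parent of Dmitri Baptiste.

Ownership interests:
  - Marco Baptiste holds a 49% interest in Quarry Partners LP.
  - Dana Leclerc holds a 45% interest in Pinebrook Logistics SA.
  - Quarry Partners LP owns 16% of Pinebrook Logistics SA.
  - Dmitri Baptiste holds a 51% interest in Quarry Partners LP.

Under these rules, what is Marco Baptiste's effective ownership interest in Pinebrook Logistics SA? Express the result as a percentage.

16%

By parent–child attribution (R3), Marco Baptiste is treated as also owning Dmitri Baptiste's interest in Quarry Partners LP, giving 49% + 51% = 100%.
Chain via Quarry Partners LP (R1): 100% × 16% = 16% of Pinebrook Logistics SA.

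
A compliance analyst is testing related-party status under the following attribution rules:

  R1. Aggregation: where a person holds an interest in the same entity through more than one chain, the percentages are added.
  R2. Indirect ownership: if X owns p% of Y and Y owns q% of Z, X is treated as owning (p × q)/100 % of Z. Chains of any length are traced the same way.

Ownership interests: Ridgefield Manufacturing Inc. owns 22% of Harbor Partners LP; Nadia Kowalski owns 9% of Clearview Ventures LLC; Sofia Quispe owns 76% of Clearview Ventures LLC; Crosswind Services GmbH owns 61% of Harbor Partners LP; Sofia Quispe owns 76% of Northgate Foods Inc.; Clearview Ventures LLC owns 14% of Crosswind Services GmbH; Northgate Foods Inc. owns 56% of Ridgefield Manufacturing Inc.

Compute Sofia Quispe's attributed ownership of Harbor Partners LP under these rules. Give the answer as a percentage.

15.8536%

Chain via Northgate Foods Inc. → Ridgefield Manufacturing Inc. (R2): 76% × 56% × 22% = 9.3632% of Harbor Partners LP.
Chain via Clearview Ventures LLC → Crosswind Services GmbH (R2): 76% × 14% × 61% = 6.4904% of Harbor Partners LP.
Aggregating (R1): 9.3632% + 6.4904% = 15.8536%.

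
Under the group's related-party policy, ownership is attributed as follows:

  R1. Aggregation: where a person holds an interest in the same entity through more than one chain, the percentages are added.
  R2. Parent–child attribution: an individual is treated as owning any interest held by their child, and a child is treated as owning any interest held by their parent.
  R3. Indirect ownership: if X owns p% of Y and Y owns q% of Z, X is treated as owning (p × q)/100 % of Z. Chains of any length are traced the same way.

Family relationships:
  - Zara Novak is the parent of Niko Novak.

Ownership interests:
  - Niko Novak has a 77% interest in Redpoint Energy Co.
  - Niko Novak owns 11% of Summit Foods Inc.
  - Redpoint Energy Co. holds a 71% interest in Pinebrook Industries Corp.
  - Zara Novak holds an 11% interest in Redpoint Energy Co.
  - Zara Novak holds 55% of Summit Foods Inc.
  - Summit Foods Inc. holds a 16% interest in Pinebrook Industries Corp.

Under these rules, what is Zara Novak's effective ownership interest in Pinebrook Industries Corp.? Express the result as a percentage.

By parent–child attribution (R2), Zara Novak is treated as also owning Niko Novak's interest in Redpoint Energy Co, giving 11% + 77% = 88%.
By parent–child attribution (R2), Zara Novak is treated as also owning Niko Novak's interest in Summit Foods Inc, giving 55% + 11% = 66%.
Chain via Redpoint Energy Co. (R3): 88% × 71% = 62.48% of Pinebrook Industries Corp.
Chain via Summit Foods Inc. (R3): 66% × 16% = 10.56% of Pinebrook Industries Corp.
Aggregating (R1): 62.48% + 10.56% = 73.04%.

73.04%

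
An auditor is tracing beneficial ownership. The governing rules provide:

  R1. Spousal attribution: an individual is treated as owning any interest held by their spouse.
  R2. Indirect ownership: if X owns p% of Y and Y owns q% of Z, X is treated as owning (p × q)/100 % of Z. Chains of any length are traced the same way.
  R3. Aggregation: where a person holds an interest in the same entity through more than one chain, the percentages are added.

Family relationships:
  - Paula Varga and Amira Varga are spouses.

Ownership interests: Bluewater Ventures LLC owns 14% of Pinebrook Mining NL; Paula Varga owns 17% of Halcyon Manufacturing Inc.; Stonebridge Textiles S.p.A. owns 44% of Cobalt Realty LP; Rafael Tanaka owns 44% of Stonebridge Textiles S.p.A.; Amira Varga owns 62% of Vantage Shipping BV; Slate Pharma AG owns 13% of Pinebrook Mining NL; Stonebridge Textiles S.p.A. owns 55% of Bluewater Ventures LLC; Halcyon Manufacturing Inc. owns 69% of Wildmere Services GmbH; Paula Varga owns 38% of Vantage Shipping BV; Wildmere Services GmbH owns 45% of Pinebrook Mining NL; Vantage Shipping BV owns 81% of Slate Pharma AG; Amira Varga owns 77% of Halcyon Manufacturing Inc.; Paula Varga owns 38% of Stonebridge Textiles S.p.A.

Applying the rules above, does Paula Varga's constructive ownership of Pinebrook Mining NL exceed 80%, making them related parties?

By spousal attribution (R1), Paula Varga is treated as also owning Amira Varga's interest in Halcyon Manufacturing Inc, giving 17% + 77% = 94%.
By spousal attribution (R1), Paula Varga is treated as also owning Amira Varga's interest in Vantage Shipping BV, giving 38% + 62% = 100%.
Chain via Halcyon Manufacturing Inc. → Wildmere Services GmbH (R2): 94% × 69% × 45% = 29.187% of Pinebrook Mining NL.
Chain via Stonebridge Textiles S.p.A. → Bluewater Ventures LLC (R2): 38% × 55% × 14% = 2.926% of Pinebrook Mining NL.
Chain via Vantage Shipping BV → Slate Pharma AG (R2): 100% × 81% × 13% = 10.53% of Pinebrook Mining NL.
Aggregating (R3): 29.187% + 2.926% + 10.53% = 42.643%.
42.643% does not exceed the 80% threshold, so Paula is not a related party to Pinebrook Mining NL.

No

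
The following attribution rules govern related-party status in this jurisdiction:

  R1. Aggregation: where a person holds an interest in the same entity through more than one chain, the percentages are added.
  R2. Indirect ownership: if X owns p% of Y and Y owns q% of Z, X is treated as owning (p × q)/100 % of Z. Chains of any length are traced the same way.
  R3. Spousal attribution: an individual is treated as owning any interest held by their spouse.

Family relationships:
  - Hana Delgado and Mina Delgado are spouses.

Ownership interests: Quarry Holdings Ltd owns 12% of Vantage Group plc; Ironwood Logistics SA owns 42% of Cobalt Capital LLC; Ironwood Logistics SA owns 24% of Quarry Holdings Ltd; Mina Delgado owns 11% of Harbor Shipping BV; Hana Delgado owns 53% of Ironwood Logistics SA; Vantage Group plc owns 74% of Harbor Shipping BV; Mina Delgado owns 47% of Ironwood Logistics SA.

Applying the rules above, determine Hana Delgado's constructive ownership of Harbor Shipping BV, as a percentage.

By spousal attribution (R3), Hana Delgado is treated as also owning Mina Delgado's interest in Ironwood Logistics SA, giving 53% + 47% = 100%.
By spousal attribution (R3), Hana Delgado is treated as owning Mina Delgado's 11% interest in Harbor Shipping BV.
Chain via Ironwood Logistics SA → Quarry Holdings Ltd → Vantage Group plc (R2): 100% × 24% × 12% × 74% = 2.1312% of Harbor Shipping BV.
Direct interest in Harbor Shipping BV: 11%.
Aggregating (R1): 2.1312% + 11% = 13.1312%.

13.1312%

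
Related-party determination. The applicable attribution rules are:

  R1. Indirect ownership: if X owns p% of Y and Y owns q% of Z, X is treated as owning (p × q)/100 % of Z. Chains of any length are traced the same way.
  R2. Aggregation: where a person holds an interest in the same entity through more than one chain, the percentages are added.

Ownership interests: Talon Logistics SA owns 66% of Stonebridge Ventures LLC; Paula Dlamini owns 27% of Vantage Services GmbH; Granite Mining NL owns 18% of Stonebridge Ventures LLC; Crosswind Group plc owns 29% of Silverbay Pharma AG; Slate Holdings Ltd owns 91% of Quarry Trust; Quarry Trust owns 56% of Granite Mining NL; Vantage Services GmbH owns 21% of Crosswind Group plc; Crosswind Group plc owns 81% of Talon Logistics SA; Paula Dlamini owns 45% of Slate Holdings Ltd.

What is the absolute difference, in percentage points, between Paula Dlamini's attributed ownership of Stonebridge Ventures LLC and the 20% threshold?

12.841058

Chain via Vantage Services GmbH → Crosswind Group plc → Talon Logistics SA (R1): 27% × 21% × 81% × 66% = 3.031182% of Stonebridge Ventures LLC.
Chain via Slate Holdings Ltd → Quarry Trust → Granite Mining NL (R1): 45% × 91% × 56% × 18% = 4.12776% of Stonebridge Ventures LLC.
Aggregating (R2): 3.031182% + 4.12776% = 7.158942%.
7.158942% falls short of the 20% threshold by 12.841058 percentage points.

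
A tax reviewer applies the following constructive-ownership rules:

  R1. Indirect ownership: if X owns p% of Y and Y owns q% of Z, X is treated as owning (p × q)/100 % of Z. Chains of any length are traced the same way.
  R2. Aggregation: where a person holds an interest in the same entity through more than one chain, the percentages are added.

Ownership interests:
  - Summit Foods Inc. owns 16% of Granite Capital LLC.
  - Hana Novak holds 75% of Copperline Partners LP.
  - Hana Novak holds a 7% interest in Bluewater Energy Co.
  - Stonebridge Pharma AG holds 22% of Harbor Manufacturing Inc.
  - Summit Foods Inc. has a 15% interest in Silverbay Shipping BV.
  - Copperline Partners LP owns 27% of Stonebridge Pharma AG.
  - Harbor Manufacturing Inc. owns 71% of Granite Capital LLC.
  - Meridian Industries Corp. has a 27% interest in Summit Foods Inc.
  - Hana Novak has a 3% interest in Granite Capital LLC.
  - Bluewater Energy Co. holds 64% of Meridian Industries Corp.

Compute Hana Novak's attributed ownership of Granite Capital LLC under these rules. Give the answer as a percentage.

6.356586%

Chain via Copperline Partners LP → Stonebridge Pharma AG → Harbor Manufacturing Inc. (R1): 75% × 27% × 22% × 71% = 3.16305% of Granite Capital LLC.
Chain via Bluewater Energy Co. → Meridian Industries Corp. → Summit Foods Inc. (R1): 7% × 64% × 27% × 16% = 0.193536% of Granite Capital LLC.
Direct interest in Granite Capital LLC: 3%.
Aggregating (R2): 3.16305% + 0.193536% + 3% = 6.356586%.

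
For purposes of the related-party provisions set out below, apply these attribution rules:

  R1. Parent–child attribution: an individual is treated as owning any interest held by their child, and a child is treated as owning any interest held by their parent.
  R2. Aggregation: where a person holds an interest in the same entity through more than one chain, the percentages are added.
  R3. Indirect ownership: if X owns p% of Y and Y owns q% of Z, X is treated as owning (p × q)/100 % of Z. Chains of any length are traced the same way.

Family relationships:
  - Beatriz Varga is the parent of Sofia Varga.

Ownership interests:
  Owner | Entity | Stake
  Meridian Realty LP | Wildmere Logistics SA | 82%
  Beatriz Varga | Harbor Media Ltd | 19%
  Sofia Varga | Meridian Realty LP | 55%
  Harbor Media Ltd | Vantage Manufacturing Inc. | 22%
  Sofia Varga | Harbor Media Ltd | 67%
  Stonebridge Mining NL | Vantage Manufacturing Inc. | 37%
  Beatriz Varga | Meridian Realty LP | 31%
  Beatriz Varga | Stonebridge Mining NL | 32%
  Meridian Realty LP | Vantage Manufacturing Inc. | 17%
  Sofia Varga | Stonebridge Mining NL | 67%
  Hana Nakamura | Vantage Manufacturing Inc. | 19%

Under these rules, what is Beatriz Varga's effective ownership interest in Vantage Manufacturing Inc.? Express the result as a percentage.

By parent–child attribution (R1), Beatriz Varga is treated as also owning Sofia Varga's interest in Stonebridge Mining NL, giving 32% + 67% = 99%.
By parent–child attribution (R1), Beatriz Varga is treated as also owning Sofia Varga's interest in Harbor Media Ltd, giving 19% + 67% = 86%.
By parent–child attribution (R1), Beatriz Varga is treated as also owning Sofia Varga's interest in Meridian Realty LP, giving 31% + 55% = 86%.
Chain via Stonebridge Mining NL (R3): 99% × 37% = 36.63% of Vantage Manufacturing Inc.
Chain via Harbor Media Ltd (R3): 86% × 22% = 18.92% of Vantage Manufacturing Inc.
Chain via Meridian Realty LP (R3): 86% × 17% = 14.62% of Vantage Manufacturing Inc.
Aggregating (R2): 36.63% + 18.92% + 14.62% = 70.17%.

70.17%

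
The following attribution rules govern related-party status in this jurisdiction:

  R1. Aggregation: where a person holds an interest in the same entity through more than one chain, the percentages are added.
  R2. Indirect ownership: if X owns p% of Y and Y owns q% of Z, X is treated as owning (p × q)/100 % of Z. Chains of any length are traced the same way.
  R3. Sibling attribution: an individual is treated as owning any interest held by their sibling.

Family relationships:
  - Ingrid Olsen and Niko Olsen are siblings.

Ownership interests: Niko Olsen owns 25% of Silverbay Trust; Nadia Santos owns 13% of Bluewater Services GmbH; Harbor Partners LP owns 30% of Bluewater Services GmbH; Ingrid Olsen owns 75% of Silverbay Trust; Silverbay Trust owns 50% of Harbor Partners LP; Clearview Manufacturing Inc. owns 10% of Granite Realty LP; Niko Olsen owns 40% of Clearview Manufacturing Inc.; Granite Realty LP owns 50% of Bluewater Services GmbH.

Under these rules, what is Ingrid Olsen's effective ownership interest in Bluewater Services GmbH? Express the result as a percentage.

By sibling attribution (R3), Ingrid Olsen is treated as also owning Niko Olsen's interest in Silverbay Trust, giving 75% + 25% = 100%.
By sibling attribution (R3), Ingrid Olsen is treated as owning Niko Olsen's 40% interest in Clearview Manufacturing Inc.
Chain via Silverbay Trust → Harbor Partners LP (R2): 100% × 50% × 30% = 15% of Bluewater Services GmbH.
Chain via Clearview Manufacturing Inc. → Granite Realty LP (R2): 40% × 10% × 50% = 2% of Bluewater Services GmbH.
Aggregating (R1): 15% + 2% = 17%.

17%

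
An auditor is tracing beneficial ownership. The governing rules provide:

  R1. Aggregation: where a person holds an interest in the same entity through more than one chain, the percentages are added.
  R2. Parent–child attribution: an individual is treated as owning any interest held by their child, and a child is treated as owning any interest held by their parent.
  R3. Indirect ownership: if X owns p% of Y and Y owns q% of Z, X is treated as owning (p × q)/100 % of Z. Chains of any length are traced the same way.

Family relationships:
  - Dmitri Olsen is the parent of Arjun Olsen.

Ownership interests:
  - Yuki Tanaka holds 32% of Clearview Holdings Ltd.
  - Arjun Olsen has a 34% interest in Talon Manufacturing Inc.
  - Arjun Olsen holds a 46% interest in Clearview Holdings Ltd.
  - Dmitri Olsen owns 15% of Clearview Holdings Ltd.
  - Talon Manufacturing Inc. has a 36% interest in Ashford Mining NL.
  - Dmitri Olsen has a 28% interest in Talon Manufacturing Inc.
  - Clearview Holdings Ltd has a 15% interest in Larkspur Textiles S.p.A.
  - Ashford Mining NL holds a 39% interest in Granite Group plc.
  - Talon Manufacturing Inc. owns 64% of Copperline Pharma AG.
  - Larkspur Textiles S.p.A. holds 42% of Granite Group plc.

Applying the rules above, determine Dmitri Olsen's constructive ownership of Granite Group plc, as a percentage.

By parent–child attribution (R2), Dmitri Olsen is treated as also owning Arjun Olsen's interest in Talon Manufacturing Inc, giving 28% + 34% = 62%.
By parent–child attribution (R2), Dmitri Olsen is treated as also owning Arjun Olsen's interest in Clearview Holdings Ltd, giving 15% + 46% = 61%.
Chain via Talon Manufacturing Inc. → Ashford Mining NL (R3): 62% × 36% × 39% = 8.7048% of Granite Group plc.
Chain via Clearview Holdings Ltd → Larkspur Textiles S.p.A. (R3): 61% × 15% × 42% = 3.843% of Granite Group plc.
Aggregating (R1): 8.7048% + 3.843% = 12.5478%.

12.5478%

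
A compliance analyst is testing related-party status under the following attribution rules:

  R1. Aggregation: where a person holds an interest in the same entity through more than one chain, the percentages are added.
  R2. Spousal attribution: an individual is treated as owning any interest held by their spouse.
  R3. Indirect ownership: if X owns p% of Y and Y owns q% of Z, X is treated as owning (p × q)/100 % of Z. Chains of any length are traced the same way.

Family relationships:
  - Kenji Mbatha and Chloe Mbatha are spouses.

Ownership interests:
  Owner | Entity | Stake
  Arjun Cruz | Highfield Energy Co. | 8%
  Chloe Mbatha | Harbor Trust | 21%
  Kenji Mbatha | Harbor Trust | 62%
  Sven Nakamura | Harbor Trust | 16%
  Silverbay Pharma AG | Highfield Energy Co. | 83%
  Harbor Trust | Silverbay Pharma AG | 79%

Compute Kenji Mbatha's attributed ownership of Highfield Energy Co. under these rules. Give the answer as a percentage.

By spousal attribution (R2), Kenji Mbatha is treated as also owning Chloe Mbatha's interest in Harbor Trust, giving 62% + 21% = 83%.
Chain via Harbor Trust → Silverbay Pharma AG (R3): 83% × 79% × 83% = 54.4231% of Highfield Energy Co.

54.4231%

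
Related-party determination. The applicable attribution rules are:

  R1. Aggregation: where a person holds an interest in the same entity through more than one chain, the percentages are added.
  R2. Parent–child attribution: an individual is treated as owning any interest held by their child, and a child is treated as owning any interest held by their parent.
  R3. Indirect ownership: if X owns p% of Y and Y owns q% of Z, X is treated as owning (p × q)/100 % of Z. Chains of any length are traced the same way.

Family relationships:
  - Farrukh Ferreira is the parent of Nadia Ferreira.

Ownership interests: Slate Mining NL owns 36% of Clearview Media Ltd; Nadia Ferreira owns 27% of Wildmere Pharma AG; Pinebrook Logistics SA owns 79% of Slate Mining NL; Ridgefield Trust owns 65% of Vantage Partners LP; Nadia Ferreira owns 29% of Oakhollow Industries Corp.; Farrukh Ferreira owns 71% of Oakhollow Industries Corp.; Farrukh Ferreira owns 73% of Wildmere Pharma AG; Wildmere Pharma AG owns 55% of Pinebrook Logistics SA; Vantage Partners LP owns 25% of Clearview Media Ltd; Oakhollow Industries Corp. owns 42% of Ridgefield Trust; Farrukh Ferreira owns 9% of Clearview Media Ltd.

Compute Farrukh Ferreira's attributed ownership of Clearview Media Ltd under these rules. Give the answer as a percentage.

By parent–child attribution (R2), Farrukh Ferreira is treated as also owning Nadia Ferreira's interest in Wildmere Pharma AG, giving 73% + 27% = 100%.
By parent–child attribution (R2), Farrukh Ferreira is treated as also owning Nadia Ferreira's interest in Oakhollow Industries Corp, giving 71% + 29% = 100%.
Chain via Wildmere Pharma AG → Pinebrook Logistics SA → Slate Mining NL (R3): 100% × 55% × 79% × 36% = 15.642% of Clearview Media Ltd.
Chain via Oakhollow Industries Corp. → Ridgefield Trust → Vantage Partners LP (R3): 100% × 42% × 65% × 25% = 6.825% of Clearview Media Ltd.
Direct interest in Clearview Media Ltd: 9%.
Aggregating (R1): 15.642% + 6.825% + 9% = 31.467%.

31.467%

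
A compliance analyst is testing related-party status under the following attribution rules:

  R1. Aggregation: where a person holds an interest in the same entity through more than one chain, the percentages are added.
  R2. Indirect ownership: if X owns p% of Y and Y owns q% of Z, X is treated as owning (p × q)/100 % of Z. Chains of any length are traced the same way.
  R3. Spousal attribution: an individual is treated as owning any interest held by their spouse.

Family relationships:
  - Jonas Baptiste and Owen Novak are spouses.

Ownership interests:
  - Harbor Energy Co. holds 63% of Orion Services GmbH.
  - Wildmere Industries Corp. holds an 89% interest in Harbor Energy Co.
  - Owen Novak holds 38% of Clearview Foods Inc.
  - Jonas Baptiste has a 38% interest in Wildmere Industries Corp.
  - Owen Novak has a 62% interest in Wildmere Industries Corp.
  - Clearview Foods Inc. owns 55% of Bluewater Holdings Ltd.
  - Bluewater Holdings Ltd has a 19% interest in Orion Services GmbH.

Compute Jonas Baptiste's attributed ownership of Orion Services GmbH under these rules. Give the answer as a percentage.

60.041%

By spousal attribution (R3), Jonas Baptiste is treated as also owning Owen Novak's interest in Wildmere Industries Corp, giving 38% + 62% = 100%.
By spousal attribution (R3), Jonas Baptiste is treated as owning Owen Novak's 38% interest in Clearview Foods Inc.
Chain via Wildmere Industries Corp. → Harbor Energy Co. (R2): 100% × 89% × 63% = 56.07% of Orion Services GmbH.
Chain via Clearview Foods Inc. → Bluewater Holdings Ltd (R2): 38% × 55% × 19% = 3.971% of Orion Services GmbH.
Aggregating (R1): 56.07% + 3.971% = 60.041%.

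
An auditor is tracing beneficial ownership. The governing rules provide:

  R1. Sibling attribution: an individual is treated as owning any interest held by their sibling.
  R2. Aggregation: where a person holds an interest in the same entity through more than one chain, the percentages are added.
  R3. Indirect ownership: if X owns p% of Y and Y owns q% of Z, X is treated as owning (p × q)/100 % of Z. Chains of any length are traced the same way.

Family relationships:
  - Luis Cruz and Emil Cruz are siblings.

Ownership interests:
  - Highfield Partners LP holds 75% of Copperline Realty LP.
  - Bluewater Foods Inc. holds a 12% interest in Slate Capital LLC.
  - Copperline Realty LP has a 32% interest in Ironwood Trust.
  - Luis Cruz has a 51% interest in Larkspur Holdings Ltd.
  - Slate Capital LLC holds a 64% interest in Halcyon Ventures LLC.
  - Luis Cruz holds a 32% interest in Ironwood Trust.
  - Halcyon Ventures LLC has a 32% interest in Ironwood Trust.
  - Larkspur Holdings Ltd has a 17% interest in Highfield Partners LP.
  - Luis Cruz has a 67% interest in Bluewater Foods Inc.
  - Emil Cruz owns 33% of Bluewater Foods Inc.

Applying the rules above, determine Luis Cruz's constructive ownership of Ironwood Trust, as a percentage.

By sibling attribution (R1), Luis Cruz is treated as also owning Emil Cruz's interest in Bluewater Foods Inc, giving 67% + 33% = 100%.
Chain via Bluewater Foods Inc. → Slate Capital LLC → Halcyon Ventures LLC (R3): 100% × 12% × 64% × 32% = 2.4576% of Ironwood Trust.
Chain via Larkspur Holdings Ltd → Highfield Partners LP → Copperline Realty LP (R3): 51% × 17% × 75% × 32% = 2.0808% of Ironwood Trust.
Direct interest in Ironwood Trust: 32%.
Aggregating (R2): 2.4576% + 2.0808% + 32% = 36.5384%.

36.5384%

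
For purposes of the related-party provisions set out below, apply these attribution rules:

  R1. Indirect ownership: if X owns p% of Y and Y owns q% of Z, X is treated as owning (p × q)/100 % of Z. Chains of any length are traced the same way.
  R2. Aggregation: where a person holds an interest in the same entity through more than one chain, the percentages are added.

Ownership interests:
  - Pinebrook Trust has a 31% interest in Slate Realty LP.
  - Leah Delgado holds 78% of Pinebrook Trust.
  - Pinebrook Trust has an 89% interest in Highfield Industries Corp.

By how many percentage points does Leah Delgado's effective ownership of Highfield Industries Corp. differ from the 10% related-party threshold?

Chain via Pinebrook Trust (R1): 78% × 89% = 69.42% of Highfield Industries Corp.
69.42% exceeds the 10% threshold by 59.42 percentage points.

59.42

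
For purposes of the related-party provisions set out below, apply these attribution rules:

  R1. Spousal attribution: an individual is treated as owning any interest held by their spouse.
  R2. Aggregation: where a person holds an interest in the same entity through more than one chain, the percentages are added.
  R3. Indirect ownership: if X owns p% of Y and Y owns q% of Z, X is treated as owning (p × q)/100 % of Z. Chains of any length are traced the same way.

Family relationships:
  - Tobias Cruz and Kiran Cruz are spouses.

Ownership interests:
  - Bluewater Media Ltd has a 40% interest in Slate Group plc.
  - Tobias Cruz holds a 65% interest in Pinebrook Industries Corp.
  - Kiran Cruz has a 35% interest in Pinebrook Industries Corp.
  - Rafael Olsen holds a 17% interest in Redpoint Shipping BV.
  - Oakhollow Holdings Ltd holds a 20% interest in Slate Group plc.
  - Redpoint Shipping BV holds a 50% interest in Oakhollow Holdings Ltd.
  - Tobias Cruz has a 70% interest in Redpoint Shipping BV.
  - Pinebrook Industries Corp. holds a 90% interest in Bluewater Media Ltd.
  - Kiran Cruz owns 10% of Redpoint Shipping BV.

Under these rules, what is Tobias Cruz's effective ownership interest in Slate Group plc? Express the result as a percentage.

By spousal attribution (R1), Tobias Cruz is treated as also owning Kiran Cruz's interest in Pinebrook Industries Corp, giving 65% + 35% = 100%.
By spousal attribution (R1), Tobias Cruz is treated as also owning Kiran Cruz's interest in Redpoint Shipping BV, giving 70% + 10% = 80%.
Chain via Pinebrook Industries Corp. → Bluewater Media Ltd (R3): 100% × 90% × 40% = 36% of Slate Group plc.
Chain via Redpoint Shipping BV → Oakhollow Holdings Ltd (R3): 80% × 50% × 20% = 8% of Slate Group plc.
Aggregating (R2): 36% + 8% = 44%.

44%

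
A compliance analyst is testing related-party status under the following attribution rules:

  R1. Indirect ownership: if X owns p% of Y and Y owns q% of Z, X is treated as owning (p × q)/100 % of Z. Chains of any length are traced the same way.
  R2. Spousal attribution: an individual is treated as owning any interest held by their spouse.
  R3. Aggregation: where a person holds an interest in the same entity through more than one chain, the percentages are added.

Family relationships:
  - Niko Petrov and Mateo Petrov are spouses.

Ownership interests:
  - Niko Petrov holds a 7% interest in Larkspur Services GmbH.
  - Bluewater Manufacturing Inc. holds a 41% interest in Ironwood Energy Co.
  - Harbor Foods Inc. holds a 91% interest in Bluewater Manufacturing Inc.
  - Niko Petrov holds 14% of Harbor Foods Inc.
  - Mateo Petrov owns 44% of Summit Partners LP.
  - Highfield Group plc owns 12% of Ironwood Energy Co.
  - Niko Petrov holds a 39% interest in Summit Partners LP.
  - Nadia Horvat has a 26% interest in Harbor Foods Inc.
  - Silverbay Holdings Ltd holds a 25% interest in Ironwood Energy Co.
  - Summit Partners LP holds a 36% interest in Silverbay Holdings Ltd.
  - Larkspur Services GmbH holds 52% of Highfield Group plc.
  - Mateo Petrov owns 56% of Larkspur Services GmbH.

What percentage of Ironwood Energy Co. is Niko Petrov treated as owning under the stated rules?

16.6246%

By spousal attribution (R2), Niko Petrov is treated as also owning Mateo Petrov's interest in Summit Partners LP, giving 39% + 44% = 83%.
By spousal attribution (R2), Niko Petrov is treated as also owning Mateo Petrov's interest in Larkspur Services GmbH, giving 7% + 56% = 63%.
Chain via Summit Partners LP → Silverbay Holdings Ltd (R1): 83% × 36% × 25% = 7.47% of Ironwood Energy Co.
Chain via Larkspur Services GmbH → Highfield Group plc (R1): 63% × 52% × 12% = 3.9312% of Ironwood Energy Co.
Chain via Harbor Foods Inc. → Bluewater Manufacturing Inc. (R1): 14% × 91% × 41% = 5.2234% of Ironwood Energy Co.
Aggregating (R3): 7.47% + 3.9312% + 5.2234% = 16.6246%.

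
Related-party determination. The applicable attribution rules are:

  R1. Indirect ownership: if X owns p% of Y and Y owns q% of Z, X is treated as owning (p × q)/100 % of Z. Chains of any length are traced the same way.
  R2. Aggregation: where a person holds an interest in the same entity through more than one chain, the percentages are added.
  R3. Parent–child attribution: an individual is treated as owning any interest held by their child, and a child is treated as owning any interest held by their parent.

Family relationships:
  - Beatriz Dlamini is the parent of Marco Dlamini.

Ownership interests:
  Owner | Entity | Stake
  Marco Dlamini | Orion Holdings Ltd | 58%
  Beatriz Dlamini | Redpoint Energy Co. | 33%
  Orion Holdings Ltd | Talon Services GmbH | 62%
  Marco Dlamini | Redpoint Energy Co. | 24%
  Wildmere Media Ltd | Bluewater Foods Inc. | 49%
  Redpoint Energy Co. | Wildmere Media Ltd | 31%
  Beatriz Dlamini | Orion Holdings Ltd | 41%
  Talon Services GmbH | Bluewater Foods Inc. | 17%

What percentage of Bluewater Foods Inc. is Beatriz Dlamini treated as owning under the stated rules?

By parent–child attribution (R3), Beatriz Dlamini is treated as also owning Marco Dlamini's interest in Redpoint Energy Co, giving 33% + 24% = 57%.
By parent–child attribution (R3), Beatriz Dlamini is treated as also owning Marco Dlamini's interest in Orion Holdings Ltd, giving 41% + 58% = 99%.
Chain via Redpoint Energy Co. → Wildmere Media Ltd (R1): 57% × 31% × 49% = 8.6583% of Bluewater Foods Inc.
Chain via Orion Holdings Ltd → Talon Services GmbH (R1): 99% × 62% × 17% = 10.4346% of Bluewater Foods Inc.
Aggregating (R2): 8.6583% + 10.4346% = 19.0929%.

19.0929%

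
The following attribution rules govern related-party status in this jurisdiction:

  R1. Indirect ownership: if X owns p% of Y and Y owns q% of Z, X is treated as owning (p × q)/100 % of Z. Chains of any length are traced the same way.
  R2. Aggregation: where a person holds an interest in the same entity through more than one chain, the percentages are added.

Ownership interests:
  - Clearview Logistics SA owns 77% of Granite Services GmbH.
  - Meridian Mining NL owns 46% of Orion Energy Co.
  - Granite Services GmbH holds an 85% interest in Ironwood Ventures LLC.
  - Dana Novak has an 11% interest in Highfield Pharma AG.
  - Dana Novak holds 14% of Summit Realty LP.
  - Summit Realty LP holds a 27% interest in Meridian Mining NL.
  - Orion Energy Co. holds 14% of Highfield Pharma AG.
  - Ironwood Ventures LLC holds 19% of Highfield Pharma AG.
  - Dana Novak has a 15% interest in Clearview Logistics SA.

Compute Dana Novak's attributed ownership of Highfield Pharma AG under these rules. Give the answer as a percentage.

13.108757%

Chain via Clearview Logistics SA → Granite Services GmbH → Ironwood Ventures LLC (R1): 15% × 77% × 85% × 19% = 1.865325% of Highfield Pharma AG.
Chain via Summit Realty LP → Meridian Mining NL → Orion Energy Co. (R1): 14% × 27% × 46% × 14% = 0.243432% of Highfield Pharma AG.
Direct interest in Highfield Pharma AG: 11%.
Aggregating (R2): 1.865325% + 0.243432% + 11% = 13.108757%.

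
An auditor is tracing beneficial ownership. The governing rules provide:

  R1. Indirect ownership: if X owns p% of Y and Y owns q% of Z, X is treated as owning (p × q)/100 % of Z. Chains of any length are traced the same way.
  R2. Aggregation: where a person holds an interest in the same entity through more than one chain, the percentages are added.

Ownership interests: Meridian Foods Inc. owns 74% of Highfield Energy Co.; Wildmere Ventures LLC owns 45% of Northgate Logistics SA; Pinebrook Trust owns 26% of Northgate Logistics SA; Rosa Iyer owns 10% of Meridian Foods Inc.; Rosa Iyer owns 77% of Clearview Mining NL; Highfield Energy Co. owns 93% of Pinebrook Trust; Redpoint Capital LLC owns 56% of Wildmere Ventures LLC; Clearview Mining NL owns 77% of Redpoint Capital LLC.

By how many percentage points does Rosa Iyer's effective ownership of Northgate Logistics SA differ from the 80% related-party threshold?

Chain via Meridian Foods Inc. → Highfield Energy Co. → Pinebrook Trust (R1): 10% × 74% × 93% × 26% = 1.78932% of Northgate Logistics SA.
Chain via Clearview Mining NL → Redpoint Capital LLC → Wildmere Ventures LLC (R1): 77% × 77% × 56% × 45% = 14.94108% of Northgate Logistics SA.
Aggregating (R2): 1.78932% + 14.94108% = 16.7304%.
16.7304% falls short of the 80% threshold by 63.2696 percentage points.

63.2696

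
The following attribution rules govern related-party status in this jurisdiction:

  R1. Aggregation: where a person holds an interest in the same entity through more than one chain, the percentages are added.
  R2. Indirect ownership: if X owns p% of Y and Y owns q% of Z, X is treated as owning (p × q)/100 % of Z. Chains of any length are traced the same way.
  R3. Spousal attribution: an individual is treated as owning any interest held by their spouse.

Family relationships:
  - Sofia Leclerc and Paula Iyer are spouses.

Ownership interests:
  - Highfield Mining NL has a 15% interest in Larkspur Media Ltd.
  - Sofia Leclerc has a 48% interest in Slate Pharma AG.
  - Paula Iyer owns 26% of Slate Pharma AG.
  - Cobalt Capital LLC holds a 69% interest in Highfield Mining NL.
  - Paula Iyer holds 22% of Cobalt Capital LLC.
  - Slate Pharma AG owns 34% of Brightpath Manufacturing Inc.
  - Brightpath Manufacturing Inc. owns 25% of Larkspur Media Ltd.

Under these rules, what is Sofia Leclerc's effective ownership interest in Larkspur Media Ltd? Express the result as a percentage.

8.567%

By spousal attribution (R3), Sofia Leclerc is treated as also owning Paula Iyer's interest in Slate Pharma AG, giving 48% + 26% = 74%.
By spousal attribution (R3), Sofia Leclerc is treated as owning Paula Iyer's 22% interest in Cobalt Capital LLC.
Chain via Slate Pharma AG → Brightpath Manufacturing Inc. (R2): 74% × 34% × 25% = 6.29% of Larkspur Media Ltd.
Chain via Cobalt Capital LLC → Highfield Mining NL (R2): 22% × 69% × 15% = 2.277% of Larkspur Media Ltd.
Aggregating (R1): 6.29% + 2.277% = 8.567%.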